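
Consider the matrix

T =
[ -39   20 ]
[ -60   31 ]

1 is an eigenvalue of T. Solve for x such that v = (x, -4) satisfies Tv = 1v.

We need (T - 1I)v = 0.
T - 1I = [[-40, 20], [-60, 30]].
Row 1: (-40)·x + (20)·-4 = 0
Row 2: (-60)·x + (30)·-4 = 0
Solving gives x = -2.
Check: T·(-2, -4) = (-2, -4) = 1·(-2, -4).

-2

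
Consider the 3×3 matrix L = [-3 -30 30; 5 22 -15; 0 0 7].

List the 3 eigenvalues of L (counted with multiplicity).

7, 7, 12

Set up det(λI - L) = 0.
Expanding the 3×3 determinant: p(λ) = λ^3 - 26λ^2 + 217λ - 588.
Rational-root test: λ = 7 gives p(7) = 0.
Factor out (λ - 7): p(λ) = (λ - 7)·(λ^2 - 19λ + 84).
The quadratic factors as (λ - 7)·(λ - 12).
Eigenvalues: 7, 7, 12.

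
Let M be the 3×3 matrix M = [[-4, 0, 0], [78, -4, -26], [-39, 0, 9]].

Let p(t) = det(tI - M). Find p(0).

p(0) = det(0·I − M) = det(−M) = (−1)^3·det(M).
det(M) = 144, so p(0) = -144.

-144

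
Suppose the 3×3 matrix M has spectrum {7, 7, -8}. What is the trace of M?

6

trace(M) is the sum of the eigenvalues: (7) + (7) + (-8) = 6.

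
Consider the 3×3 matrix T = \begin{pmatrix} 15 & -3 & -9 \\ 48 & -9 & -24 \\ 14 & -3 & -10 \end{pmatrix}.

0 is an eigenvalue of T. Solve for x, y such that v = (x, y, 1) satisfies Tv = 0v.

-1, -8

We need (T)v = 0.
T = [[15, -3, -9], [48, -9, -24], [14, -3, -10]].
Row 1: (15)·x + (-3)·y + (-9)·1 = 0
Row 2: (48)·x + (-9)·y + (-24)·1 = 0
Row 3: (14)·x + (-3)·y + (-10)·1 = 0
Solving gives x = -1, y = -8.
Check: T·(-1, -8, 1) = (0, 0, 0) = 0·(-1, -8, 1).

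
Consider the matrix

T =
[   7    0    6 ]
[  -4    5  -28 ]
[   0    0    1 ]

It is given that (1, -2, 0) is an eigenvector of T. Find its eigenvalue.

7

Compute Tv: T·(1, -2, 0) = (7, -14, 0).
Since Tv = λv, compare component 1: 7 = λ·1, so λ = 7.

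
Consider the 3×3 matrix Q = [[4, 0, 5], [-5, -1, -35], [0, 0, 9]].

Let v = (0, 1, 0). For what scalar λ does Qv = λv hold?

-1

Compute Qv: Q·(0, 1, 0) = (0, -1, 0).
Since Qv = λv, compare component 2: -1 = λ·1, so λ = -1.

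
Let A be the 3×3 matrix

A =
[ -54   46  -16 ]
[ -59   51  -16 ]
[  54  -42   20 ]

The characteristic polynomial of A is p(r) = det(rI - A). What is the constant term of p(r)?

-160

p(r) = r^3 - 17r^2 + 92r - 160.
The constant term is -160.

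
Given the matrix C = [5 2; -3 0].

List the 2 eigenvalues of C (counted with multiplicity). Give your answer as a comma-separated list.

2, 3

det(C - lambda·I) = (5 - lambda)(0 - lambda) - (2)·(-3) = lambda^2 - 5·lambda + 6.
This factors as (lambda - 2)·(lambda - 3) = 0.
Eigenvalues: 2, 3.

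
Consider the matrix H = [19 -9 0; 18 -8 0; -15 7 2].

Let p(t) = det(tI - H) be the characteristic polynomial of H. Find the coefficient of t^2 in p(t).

-13

The coefficient of t^2 of det(tI - H) is −trace(H).
trace(H) = (19) + (-8) + (2) = 13, so the coefficient is -13.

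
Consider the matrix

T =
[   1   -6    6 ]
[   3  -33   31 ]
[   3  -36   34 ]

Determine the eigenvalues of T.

-2, 1, 3

Compute the characteristic polynomial p(s) = det(sI - T).
Cofactor expansion gives p(s) = s^3 - 2s^2 - 5s + 6.
Rational-root test: s = 1 gives p(1) = 0.
Factor out (s - 1): p(s) = (s - 1)·(s^2 - s - 6).
The quadratic factors as (s + 2)·(s - 3).
Eigenvalues: -2, 1, 3.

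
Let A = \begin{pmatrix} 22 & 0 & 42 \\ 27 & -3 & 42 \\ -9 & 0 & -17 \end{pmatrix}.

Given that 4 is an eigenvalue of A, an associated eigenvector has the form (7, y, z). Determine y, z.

9, -3

We need (A - 4I)v = 0.
A - 4I = [[18, 0, 42], [27, -7, 42], [-9, 0, -21]].
Row 1: (18)·7 + (0)·y + (42)·z = 0
Row 2: (27)·7 + (-7)·y + (42)·z = 0
Row 3: (-9)·7 + (0)·y + (-21)·z = 0
Solving gives y = 9, z = -3.
Check: A·(7, 9, -3) = (28, 36, -12) = 4·(7, 9, -3).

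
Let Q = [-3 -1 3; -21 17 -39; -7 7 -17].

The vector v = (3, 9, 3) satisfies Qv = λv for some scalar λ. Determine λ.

Compute Qv: Q·(3, 9, 3) = (-9, -27, -9).
Since Qv = λv, compare component 1: -9 = λ·3, so λ = -3.

-3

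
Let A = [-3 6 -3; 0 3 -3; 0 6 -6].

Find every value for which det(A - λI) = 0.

-3, -3, 0

Set up det(lambda·I - A) = 0.
Expanding the 3×3 determinant: p(lambda) = lambda^3 + 6·lambda^2 + 9·lambda.
Rational-root test: lambda = 0 gives p(0) = 0.
Dividing by lambda leaves lambda^2 + 6·lambda + 9.
The quadratic factor is (lambda + 3)^2.
Eigenvalues: -3, -3, 0.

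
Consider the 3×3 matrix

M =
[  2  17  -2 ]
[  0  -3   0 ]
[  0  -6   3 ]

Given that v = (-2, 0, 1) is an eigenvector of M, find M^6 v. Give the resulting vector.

(-1458, 0, 729)

First find the eigenvalue: Mv = (-6, 0, 3) = 3·(-2, 0, 1), so λ = 3.
Then M^6 v = λ^6·v = 3^6·(-2, 0, 1) = 729·(-2, 0, 1) = (-1458, 0, 729).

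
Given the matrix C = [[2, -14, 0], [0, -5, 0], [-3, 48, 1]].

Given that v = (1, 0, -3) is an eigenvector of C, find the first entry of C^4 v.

16

First find the eigenvalue: Cv = (2, 0, -6) = 2·(1, 0, -3), so λ = 2.
Then C^4 v = λ^4·v = 2^4·(1, 0, -3) = 16·(1, 0, -3) = (16, 0, -48).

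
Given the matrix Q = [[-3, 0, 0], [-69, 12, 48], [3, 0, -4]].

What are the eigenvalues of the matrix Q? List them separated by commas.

-4, -3, 12

Compute the characteristic polynomial p(μ) = det(μI - Q).
Expanding the 3×3 determinant: p(μ) = μ^3 - 5μ^2 - 72μ - 144.
Rational-root test: μ = -3 gives p(-3) = 0.
Factor out (μ + 3): p(μ) = (μ + 3)·(μ^2 - 8μ - 48).
The quadratic factors as (μ + 4)·(μ - 12).
Eigenvalues: -4, -3, 12.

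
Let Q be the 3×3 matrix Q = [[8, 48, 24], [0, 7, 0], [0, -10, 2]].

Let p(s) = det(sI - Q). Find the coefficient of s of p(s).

p(s) = s^3 - 17s^2 + 86s - 112.
The coefficient of s is 86.

86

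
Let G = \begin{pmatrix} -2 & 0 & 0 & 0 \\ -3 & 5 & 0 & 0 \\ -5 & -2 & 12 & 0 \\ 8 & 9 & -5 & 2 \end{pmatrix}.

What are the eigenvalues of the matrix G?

G is lower triangular, so its eigenvalues are the diagonal entries.
Diagonal: -2, 5, 12, 2.

-2, 2, 5, 12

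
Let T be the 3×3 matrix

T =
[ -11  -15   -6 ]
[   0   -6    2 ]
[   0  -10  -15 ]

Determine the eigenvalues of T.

-11, -11, -10

Compute the characteristic polynomial p(μ) = det(μI - T).
Expanding the 3×3 determinant: p(μ) = μ^3 + 32μ^2 + 341μ + 1210.
Since p(-11) = 0, μ = -11 is a root.
Factor out (μ + 11): p(μ) = (μ + 11)·(μ^2 + 21μ + 110).
The quadratic factors as (μ + 11)·(μ + 10).
Eigenvalues: -11, -11, -10.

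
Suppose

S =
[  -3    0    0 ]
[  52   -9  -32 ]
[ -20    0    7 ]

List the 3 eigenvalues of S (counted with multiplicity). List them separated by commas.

-9, -3, 7

The characteristic polynomial is p(lambda) = det(lambda·I - S).
Expanding the 3×3 determinant: p(lambda) = lambda^3 + 5·lambda^2 - 57·lambda - 189.
Since p(-9) = 0, lambda = -9 is a root.
Factor out (lambda + 9): p(lambda) = (lambda + 9)·(lambda^2 - 4·lambda - 21).
The quadratic factors as (lambda + 3)·(lambda - 7).
Eigenvalues: -9, -3, 7.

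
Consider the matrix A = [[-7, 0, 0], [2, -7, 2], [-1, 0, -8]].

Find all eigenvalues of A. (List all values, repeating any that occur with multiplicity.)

Compute the characteristic polynomial p(r) = det(rI - A).
Expanding the 3×3 determinant: p(r) = r^3 + 22r^2 + 161r + 392.
Try r = -8: p(-8) = 0, so -8 is a root.
Factor out (r + 8): p(r) = (r + 8)·(r^2 + 14r + 49).
The quadratic factor is (r + 7)^2.
Eigenvalues: -8, -7, -7.

-8, -7, -7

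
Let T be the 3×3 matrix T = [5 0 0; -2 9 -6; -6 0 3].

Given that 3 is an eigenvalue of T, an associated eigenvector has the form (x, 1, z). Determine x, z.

We need (T - 3I)v = 0.
T - 3I = [[2, 0, 0], [-2, 6, -6], [-6, 0, 0]].
Row 1: (2)·x + (0)·1 + (0)·z = 0
Row 2: (-2)·x + (6)·1 + (-6)·z = 0
Row 3: (-6)·x + (0)·1 + (0)·z = 0
Solving gives x = 0, z = 1.
Check: T·(0, 1, 1) = (0, 3, 3) = 3·(0, 1, 1).

0, 1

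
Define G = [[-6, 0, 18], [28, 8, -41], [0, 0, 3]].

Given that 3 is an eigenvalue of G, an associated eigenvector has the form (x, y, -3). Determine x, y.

We need (G - 3I)v = 0.
G - 3I = [[-9, 0, 18], [28, 5, -41], [0, 0, 0]].
Row 1: (-9)·x + (0)·y + (18)·-3 = 0
Row 2: (28)·x + (5)·y + (-41)·-3 = 0
Row 3: (0)·x + (0)·y + (0)·-3 = 0
Solving gives x = -6, y = 9.
Check: G·(-6, 9, -3) = (-18, 27, -9) = 3·(-6, 9, -3).

-6, 9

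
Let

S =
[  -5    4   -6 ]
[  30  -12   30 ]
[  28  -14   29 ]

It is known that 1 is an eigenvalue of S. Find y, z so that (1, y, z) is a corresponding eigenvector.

We need (S - 1I)v = 0.
S - 1I = [[-6, 4, -6], [30, -13, 30], [28, -14, 28]].
Row 1: (-6)·1 + (4)·y + (-6)·z = 0
Row 2: (30)·1 + (-13)·y + (30)·z = 0
Row 3: (28)·1 + (-14)·y + (28)·z = 0
Solving gives y = 0, z = -1.
Check: S·(1, 0, -1) = (1, 0, -1) = 1·(1, 0, -1).

0, -1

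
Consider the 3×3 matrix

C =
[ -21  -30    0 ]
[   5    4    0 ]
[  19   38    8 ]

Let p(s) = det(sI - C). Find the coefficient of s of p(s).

p(s) = s^3 + 9s^2 - 70s - 528.
The coefficient of s is -70.

-70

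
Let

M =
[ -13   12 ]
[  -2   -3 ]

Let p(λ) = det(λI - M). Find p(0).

63

p(0) = det(0·I − M) = det(−M) = (−1)^2·det(M).
det(M) = 63, so p(0) = 63.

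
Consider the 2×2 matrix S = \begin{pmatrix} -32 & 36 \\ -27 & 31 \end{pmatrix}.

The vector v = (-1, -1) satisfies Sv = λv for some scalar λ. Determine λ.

Compute Sv: S·(-1, -1) = (-4, -4).
Since Sv = λv, compare component 1: -4 = λ·-1, so λ = 4.

4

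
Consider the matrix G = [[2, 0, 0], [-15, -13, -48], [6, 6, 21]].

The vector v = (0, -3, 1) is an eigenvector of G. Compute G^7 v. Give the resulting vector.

(0, -6561, 2187)

First find the eigenvalue: Gv = (0, -9, 3) = 3·(0, -3, 1), so λ = 3.
Then G^7 v = λ^7·v = 3^7·(0, -3, 1) = 2187·(0, -3, 1) = (0, -6561, 2187).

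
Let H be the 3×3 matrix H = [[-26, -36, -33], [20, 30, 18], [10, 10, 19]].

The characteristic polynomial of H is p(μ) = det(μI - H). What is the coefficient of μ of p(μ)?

p(μ) = μ^3 - 23μ^2 + 166μ - 360.
The coefficient of μ is 166.

166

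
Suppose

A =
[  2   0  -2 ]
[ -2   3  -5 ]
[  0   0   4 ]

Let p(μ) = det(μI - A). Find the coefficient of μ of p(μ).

26

p(μ) = μ^3 - 9μ^2 + 26μ - 24.
The coefficient of μ is 26.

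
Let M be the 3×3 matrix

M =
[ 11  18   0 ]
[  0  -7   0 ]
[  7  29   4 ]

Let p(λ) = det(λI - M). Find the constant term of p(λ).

308

p(λ) = λ^3 - 8λ^2 - 61λ + 308.
The constant term is 308.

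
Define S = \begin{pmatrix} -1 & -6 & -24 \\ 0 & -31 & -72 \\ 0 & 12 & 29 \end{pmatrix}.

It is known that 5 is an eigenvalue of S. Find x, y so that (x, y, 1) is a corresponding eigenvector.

-2, -2

We need (S - 5I)v = 0.
S - 5I = [[-6, -6, -24], [0, -36, -72], [0, 12, 24]].
Row 1: (-6)·x + (-6)·y + (-24)·1 = 0
Row 2: (0)·x + (-36)·y + (-72)·1 = 0
Row 3: (0)·x + (12)·y + (24)·1 = 0
Solving gives x = -2, y = -2.
Check: S·(-2, -2, 1) = (-10, -10, 5) = 5·(-2, -2, 1).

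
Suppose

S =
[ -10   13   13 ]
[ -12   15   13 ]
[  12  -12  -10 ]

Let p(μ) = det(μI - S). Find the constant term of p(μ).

p(μ) = μ^3 + 5μ^2 - 44μ + 60.
The constant term is 60.

60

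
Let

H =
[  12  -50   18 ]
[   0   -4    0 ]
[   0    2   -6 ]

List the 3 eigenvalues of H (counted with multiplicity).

-6, -4, 12

Set up det(μI - H) = 0.
Expanding the 3×3 determinant: p(μ) = μ^3 - 2μ^2 - 96μ - 288.
Rational-root test: μ = -4 gives p(-4) = 0.
Factor out (μ + 4): p(μ) = (μ + 4)·(μ^2 - 6μ - 72).
The quadratic factors as (μ + 6)·(μ - 12).
Eigenvalues: -6, -4, 12.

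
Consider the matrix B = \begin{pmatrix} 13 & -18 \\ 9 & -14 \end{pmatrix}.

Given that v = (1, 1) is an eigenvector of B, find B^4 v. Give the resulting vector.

First find the eigenvalue: Bv = (-5, -5) = -5·(1, 1), so λ = -5.
Then B^4 v = λ^4·v = (-5)^4·(1, 1) = 625·(1, 1) = (625, 625).

(625, 625)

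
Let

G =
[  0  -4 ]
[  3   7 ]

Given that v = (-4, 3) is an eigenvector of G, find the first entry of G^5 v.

First find the eigenvalue: Gv = (-12, 9) = 3·(-4, 3), so λ = 3.
Then G^5 v = λ^5·v = 3^5·(-4, 3) = 243·(-4, 3) = (-972, 729).

-972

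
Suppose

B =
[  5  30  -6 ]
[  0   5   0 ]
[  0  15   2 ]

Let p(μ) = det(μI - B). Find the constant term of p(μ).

p(μ) = μ^3 - 12μ^2 + 45μ - 50.
The constant term is -50.

-50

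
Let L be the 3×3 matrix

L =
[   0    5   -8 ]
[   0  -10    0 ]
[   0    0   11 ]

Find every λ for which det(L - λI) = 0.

-10, 0, 11

L is upper triangular, so its eigenvalues are the diagonal entries.
Diagonal: 0, -10, 11.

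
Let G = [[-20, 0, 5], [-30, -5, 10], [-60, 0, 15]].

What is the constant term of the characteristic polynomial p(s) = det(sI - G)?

0

p(0) = det(0·I − G) = det(−G) = (−1)^3·det(G).
det(G) = 0, so p(0) = 0.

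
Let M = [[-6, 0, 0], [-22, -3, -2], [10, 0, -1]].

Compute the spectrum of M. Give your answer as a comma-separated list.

-6, -3, -1

Set up det(μI - M) = 0.
Expanding the 3×3 determinant: p(μ) = μ^3 + 10μ^2 + 27μ + 18.
Rational-root test: μ = -1 gives p(-1) = 0.
Dividing by (μ + 1) leaves μ^2 + 9μ + 18.
The quadratic factors as (μ + 6)·(μ + 3).
Eigenvalues: -6, -3, -1.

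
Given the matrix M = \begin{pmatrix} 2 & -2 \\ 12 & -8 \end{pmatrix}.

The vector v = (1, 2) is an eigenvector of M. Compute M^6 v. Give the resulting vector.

(64, 128)

First find the eigenvalue: Mv = (-2, -4) = -2·(1, 2), so λ = -2.
Then M^6 v = λ^6·v = (-2)^6·(1, 2) = 64·(1, 2) = (64, 128).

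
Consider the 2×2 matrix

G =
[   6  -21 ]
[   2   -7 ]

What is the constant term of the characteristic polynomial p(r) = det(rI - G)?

p(0) = det(0·I − G) = det(−G) = (−1)^2·det(G).
det(G) = 0, so p(0) = 0.

0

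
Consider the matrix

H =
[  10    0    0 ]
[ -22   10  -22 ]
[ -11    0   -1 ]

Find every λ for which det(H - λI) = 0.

Compute the characteristic polynomial p(s) = det(sI - H).
Cofactor expansion gives p(s) = s^3 - 19s^2 + 80s + 100.
Since p(-1) = 0, s = -1 is a root.
Factor out (s + 1): p(s) = (s + 1)·(s^2 - 20s + 100).
The quadratic factor is (s - 10)^2.
Eigenvalues: -1, 10, 10.

-1, 10, 10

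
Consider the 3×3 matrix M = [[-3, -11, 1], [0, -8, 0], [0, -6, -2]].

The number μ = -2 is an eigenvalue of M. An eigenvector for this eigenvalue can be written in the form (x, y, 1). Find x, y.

1, 0

We need (M + 2I)v = 0.
M + 2I = [[-1, -11, 1], [0, -6, 0], [0, -6, 0]].
Row 1: (-1)·x + (-11)·y + (1)·1 = 0
Row 2: (0)·x + (-6)·y + (0)·1 = 0
Row 3: (0)·x + (-6)·y + (0)·1 = 0
Solving gives x = 1, y = 0.
Check: M·(1, 0, 1) = (-2, 0, -2) = -2·(1, 0, 1).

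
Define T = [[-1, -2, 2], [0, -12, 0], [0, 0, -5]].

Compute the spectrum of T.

T is upper triangular, so its eigenvalues are the diagonal entries.
Diagonal: -1, -12, -5.

-12, -5, -1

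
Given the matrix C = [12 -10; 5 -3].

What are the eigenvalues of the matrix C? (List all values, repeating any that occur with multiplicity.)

det(C - λI) = (12 - λ)(-3 - λ) - (-10)·(5) = λ^2 - 9λ + 14.
This factors as (λ - 2)·(λ - 7) = 0.
Eigenvalues: 2, 7.

2, 7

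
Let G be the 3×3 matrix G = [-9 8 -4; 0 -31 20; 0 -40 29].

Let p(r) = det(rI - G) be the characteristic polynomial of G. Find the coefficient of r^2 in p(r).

11

The coefficient of r^2 of det(rI - G) is −trace(G).
trace(G) = (-9) + (-31) + (29) = -11, so the coefficient is 11.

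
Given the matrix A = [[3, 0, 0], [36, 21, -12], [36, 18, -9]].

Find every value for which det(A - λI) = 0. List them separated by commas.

Set up det(λI - A) = 0.
Expanding the 3×3 determinant: p(λ) = λ^3 - 15λ^2 + 63λ - 81.
Rational-root test: λ = 3 gives p(3) = 0.
Dividing by (λ - 3) leaves λ^2 - 12λ + 27.
The quadratic factors as (λ - 3)·(λ - 9).
Eigenvalues: 3, 3, 9.

3, 3, 9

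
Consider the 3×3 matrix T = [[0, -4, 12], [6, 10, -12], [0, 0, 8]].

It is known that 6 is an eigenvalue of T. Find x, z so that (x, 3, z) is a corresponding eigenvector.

We need (T - 6I)v = 0.
T - 6I = [[-6, -4, 12], [6, 4, -12], [0, 0, 2]].
Row 1: (-6)·x + (-4)·3 + (12)·z = 0
Row 2: (6)·x + (4)·3 + (-12)·z = 0
Row 3: (0)·x + (0)·3 + (2)·z = 0
Solving gives x = -2, z = 0.
Check: T·(-2, 3, 0) = (-12, 18, 0) = 6·(-2, 3, 0).

-2, 0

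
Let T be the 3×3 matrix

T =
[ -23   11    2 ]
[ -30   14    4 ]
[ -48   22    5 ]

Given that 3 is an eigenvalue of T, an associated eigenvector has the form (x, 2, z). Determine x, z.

We need (T - 3I)v = 0.
T - 3I = [[-26, 11, 2], [-30, 11, 4], [-48, 22, 2]].
Row 1: (-26)·x + (11)·2 + (2)·z = 0
Row 2: (-30)·x + (11)·2 + (4)·z = 0
Row 3: (-48)·x + (22)·2 + (2)·z = 0
Solving gives x = 1, z = 2.
Check: T·(1, 2, 2) = (3, 6, 6) = 3·(1, 2, 2).

1, 2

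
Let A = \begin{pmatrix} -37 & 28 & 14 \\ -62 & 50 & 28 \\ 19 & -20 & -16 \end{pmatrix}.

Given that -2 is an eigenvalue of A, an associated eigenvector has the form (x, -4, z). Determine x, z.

We need (A + 2I)v = 0.
A + 2I = [[-35, 28, 14], [-62, 52, 28], [19, -20, -14]].
Row 1: (-35)·x + (28)·-4 + (14)·z = 0
Row 2: (-62)·x + (52)·-4 + (28)·z = 0
Row 3: (19)·x + (-20)·-4 + (-14)·z = 0
Solving gives x = -2, z = 3.
Check: A·(-2, -4, 3) = (4, 8, -6) = -2·(-2, -4, 3).

-2, 3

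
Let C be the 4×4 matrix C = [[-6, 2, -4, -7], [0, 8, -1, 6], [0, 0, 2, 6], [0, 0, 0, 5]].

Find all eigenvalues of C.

-6, 2, 5, 8

C is upper triangular, so its eigenvalues are the diagonal entries.
Diagonal: -6, 8, 2, 5.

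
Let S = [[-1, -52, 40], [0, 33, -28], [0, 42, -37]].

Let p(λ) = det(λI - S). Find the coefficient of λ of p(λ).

p(λ) = λ^3 + 5λ^2 - 41λ - 45.
The coefficient of λ is -41.

-41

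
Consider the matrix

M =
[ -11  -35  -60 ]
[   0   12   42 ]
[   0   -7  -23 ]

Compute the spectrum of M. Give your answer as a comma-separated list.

-11, -9, -2

Set up det(sI - M) = 0.
Expanding the 3×3 determinant: p(s) = s^3 + 22s^2 + 139s + 198.
Rational-root test: s = -2 gives p(-2) = 0.
Factor out (s + 2): p(s) = (s + 2)·(s^2 + 20s + 99).
The quadratic factors as (s + 11)·(s + 9).
Eigenvalues: -11, -9, -2.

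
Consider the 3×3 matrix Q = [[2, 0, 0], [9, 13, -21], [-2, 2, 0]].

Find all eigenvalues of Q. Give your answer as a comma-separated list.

2, 6, 7

Compute the characteristic polynomial p(r) = det(rI - Q).
Expanding along the first row, p(r) = r^3 - 15r^2 + 68r - 84.
Rational-root test: r = 6 gives p(6) = 0.
Dividing by (r - 6) leaves r^2 - 9r + 14.
The quadratic factors as (r - 2)·(r - 7).
Eigenvalues: 2, 6, 7.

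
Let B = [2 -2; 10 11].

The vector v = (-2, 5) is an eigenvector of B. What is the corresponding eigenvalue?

7

Compute Bv: B·(-2, 5) = (-14, 35).
Since Bv = λv, compare component 1: -14 = λ·-2, so λ = 7.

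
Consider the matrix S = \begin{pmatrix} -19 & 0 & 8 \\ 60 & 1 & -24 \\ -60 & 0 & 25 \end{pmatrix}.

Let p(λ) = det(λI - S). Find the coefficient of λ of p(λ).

11

p(λ) = λ^3 - 7λ^2 + 11λ - 5.
The coefficient of λ is 11.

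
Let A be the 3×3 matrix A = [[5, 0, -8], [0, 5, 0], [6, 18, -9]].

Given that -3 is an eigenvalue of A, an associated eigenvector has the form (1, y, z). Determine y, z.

0, 1

We need (A + 3I)v = 0.
A + 3I = [[8, 0, -8], [0, 8, 0], [6, 18, -6]].
Row 1: (8)·1 + (0)·y + (-8)·z = 0
Row 2: (0)·1 + (8)·y + (0)·z = 0
Row 3: (6)·1 + (18)·y + (-6)·z = 0
Solving gives y = 0, z = 1.
Check: A·(1, 0, 1) = (-3, 0, -3) = -3·(1, 0, 1).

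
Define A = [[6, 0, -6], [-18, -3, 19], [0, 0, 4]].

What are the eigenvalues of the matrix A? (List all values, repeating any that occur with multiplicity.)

-3, 4, 6

Compute the characteristic polynomial p(s) = det(sI - A).
Expanding along the first row, p(s) = s^3 - 7s^2 - 6s + 72.
Try s = -3: p(-3) = 0, so -3 is a root.
Factor out (s + 3): p(s) = (s + 3)·(s^2 - 10s + 24).
The quadratic factors as (s - 4)·(s - 6).
Eigenvalues: -3, 4, 6.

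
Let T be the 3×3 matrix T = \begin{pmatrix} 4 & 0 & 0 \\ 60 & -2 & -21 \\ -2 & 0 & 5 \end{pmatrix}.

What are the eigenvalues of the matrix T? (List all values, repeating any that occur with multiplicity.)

-2, 4, 5

The characteristic polynomial is p(λ) = det(λI - T).
Expanding along the first row, p(λ) = λ^3 - 7λ^2 + 2λ + 40.
Since p(5) = 0, λ = 5 is a root.
Dividing by (λ - 5) leaves λ^2 - 2λ - 8.
The quadratic factors as (λ + 2)·(λ - 4).
Eigenvalues: -2, 4, 5.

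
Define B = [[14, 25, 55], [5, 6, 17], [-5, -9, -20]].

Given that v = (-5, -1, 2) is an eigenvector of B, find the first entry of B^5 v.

1215

First find the eigenvalue: Bv = (15, 3, -6) = -3·(-5, -1, 2), so λ = -3.
Then B^5 v = λ^5·v = (-3)^5·(-5, -1, 2) = -243·(-5, -1, 2) = (1215, 243, -486).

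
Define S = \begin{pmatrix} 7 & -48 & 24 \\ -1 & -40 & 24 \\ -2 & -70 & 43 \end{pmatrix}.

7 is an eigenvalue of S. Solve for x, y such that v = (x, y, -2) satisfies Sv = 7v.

-1, -1

We need (S - 7I)v = 0.
S - 7I = [[0, -48, 24], [-1, -47, 24], [-2, -70, 36]].
Row 1: (0)·x + (-48)·y + (24)·-2 = 0
Row 2: (-1)·x + (-47)·y + (24)·-2 = 0
Row 3: (-2)·x + (-70)·y + (36)·-2 = 0
Solving gives x = -1, y = -1.
Check: S·(-1, -1, -2) = (-7, -7, -14) = 7·(-1, -1, -2).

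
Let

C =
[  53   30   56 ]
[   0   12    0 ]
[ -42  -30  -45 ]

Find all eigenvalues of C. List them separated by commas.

Compute the characteristic polynomial p(s) = det(sI - C).
Cofactor expansion gives p(s) = s^3 - 20s^2 + 63s + 396.
Try s = 12: p(12) = 0, so 12 is a root.
Factor out (s - 12): p(s) = (s - 12)·(s^2 - 8s - 33).
The quadratic factors as (s + 3)·(s - 11).
Eigenvalues: -3, 11, 12.

-3, 11, 12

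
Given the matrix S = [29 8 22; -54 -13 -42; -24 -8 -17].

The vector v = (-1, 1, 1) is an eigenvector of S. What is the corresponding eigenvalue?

-1

Compute Sv: S·(-1, 1, 1) = (1, -1, -1).
Since Sv = λv, compare component 1: 1 = λ·-1, so λ = -1.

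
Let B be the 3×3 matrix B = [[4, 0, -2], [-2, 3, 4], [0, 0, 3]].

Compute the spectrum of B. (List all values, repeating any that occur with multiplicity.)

3, 3, 4

The characteristic polynomial is p(r) = det(rI - B).
Expanding the 3×3 determinant: p(r) = r^3 - 10r^2 + 33r - 36.
Rational-root test: r = 4 gives p(4) = 0.
Factor out (r - 4): p(r) = (r - 4)·(r^2 - 6r + 9).
The quadratic factor is (r - 3)^2.
Eigenvalues: 3, 3, 4.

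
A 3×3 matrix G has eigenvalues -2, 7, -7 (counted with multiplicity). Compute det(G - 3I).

If G has eigenvalues -2, 7, -7, then G - 3I has eigenvalues -5, 4, -10.
det(G - 3I) = (-5) · (4) · (-10) = 200.

200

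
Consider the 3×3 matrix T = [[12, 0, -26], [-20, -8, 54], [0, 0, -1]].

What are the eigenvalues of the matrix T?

Set up det(lambda·I - T) = 0.
Cofactor expansion gives p(lambda) = lambda^3 - 3·lambda^2 - 100·lambda - 96.
Since p(-1) = 0, lambda = -1 is a root.
Factor out (lambda + 1): p(lambda) = (lambda + 1)·(lambda^2 - 4·lambda - 96).
The quadratic factors as (lambda + 8)·(lambda - 12).
Eigenvalues: -8, -1, 12.

-8, -1, 12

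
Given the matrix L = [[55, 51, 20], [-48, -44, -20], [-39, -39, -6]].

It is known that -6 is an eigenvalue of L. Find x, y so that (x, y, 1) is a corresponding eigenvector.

We need (L + 6I)v = 0.
L + 6I = [[61, 51, 20], [-48, -38, -20], [-39, -39, 0]].
Row 1: (61)·x + (51)·y + (20)·1 = 0
Row 2: (-48)·x + (-38)·y + (-20)·1 = 0
Row 3: (-39)·x + (-39)·y + (0)·1 = 0
Solving gives x = -2, y = 2.
Check: L·(-2, 2, 1) = (12, -12, -6) = -6·(-2, 2, 1).

-2, 2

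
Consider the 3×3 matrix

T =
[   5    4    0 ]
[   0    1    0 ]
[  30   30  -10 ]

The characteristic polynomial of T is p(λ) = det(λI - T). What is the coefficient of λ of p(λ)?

p(λ) = λ^3 + 4λ^2 - 55λ + 50.
The coefficient of λ is -55.

-55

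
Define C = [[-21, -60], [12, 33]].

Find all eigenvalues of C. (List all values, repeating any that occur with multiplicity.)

det(C - λI) = (-21 - λ)(33 - λ) - (-60)·(12) = λ^2 - 12λ + 27.
This factors as (λ - 3)·(λ - 9) = 0.
Eigenvalues: 3, 9.

3, 9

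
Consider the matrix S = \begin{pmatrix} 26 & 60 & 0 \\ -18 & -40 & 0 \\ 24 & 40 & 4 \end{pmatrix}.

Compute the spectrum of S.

-10, -4, 4

The characteristic polynomial is p(λ) = det(λI - S).
Cofactor expansion gives p(λ) = λ^3 + 10λ^2 - 16λ - 160.
Since p(-10) = 0, λ = -10 is a root.
Dividing by (λ + 10) leaves λ^2 - 16.
The quadratic factors as (λ + 4)·(λ - 4).
Eigenvalues: -10, -4, 4.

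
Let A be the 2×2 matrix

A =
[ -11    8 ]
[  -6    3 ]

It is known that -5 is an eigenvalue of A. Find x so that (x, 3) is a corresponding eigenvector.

4

We need (A + 5I)v = 0.
A + 5I = [[-6, 8], [-6, 8]].
Row 1: (-6)·x + (8)·3 = 0
Row 2: (-6)·x + (8)·3 = 0
Solving gives x = 4.
Check: A·(4, 3) = (-20, -15) = -5·(4, 3).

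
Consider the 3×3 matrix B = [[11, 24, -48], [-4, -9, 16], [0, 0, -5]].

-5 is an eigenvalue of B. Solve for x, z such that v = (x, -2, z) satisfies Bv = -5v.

We need (B + 5I)v = 0.
B + 5I = [[16, 24, -48], [-4, -4, 16], [0, 0, 0]].
Row 1: (16)·x + (24)·-2 + (-48)·z = 0
Row 2: (-4)·x + (-4)·-2 + (16)·z = 0
Row 3: (0)·x + (0)·-2 + (0)·z = 0
Solving gives x = 6, z = 1.
Check: B·(6, -2, 1) = (-30, 10, -5) = -5·(6, -2, 1).

6, 1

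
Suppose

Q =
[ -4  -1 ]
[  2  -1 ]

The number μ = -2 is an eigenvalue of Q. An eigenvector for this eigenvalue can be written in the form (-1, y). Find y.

We need (Q + 2I)v = 0.
Q + 2I = [[-2, -1], [2, 1]].
Row 1: (-2)·-1 + (-1)·y = 0
Row 2: (2)·-1 + (1)·y = 0
Solving gives y = 2.
Check: Q·(-1, 2) = (2, -4) = -2·(-1, 2).

2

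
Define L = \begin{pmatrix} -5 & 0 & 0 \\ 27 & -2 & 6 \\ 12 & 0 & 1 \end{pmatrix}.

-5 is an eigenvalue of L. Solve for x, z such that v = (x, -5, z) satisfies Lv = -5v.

1, -2

We need (L + 5I)v = 0.
L + 5I = [[0, 0, 0], [27, 3, 6], [12, 0, 6]].
Row 1: (0)·x + (0)·-5 + (0)·z = 0
Row 2: (27)·x + (3)·-5 + (6)·z = 0
Row 3: (12)·x + (0)·-5 + (6)·z = 0
Solving gives x = 1, z = -2.
Check: L·(1, -5, -2) = (-5, 25, 10) = -5·(1, -5, -2).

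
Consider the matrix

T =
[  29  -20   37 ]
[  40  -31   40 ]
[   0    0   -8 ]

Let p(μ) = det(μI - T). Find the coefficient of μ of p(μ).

p(μ) = μ^3 + 10μ^2 - 83μ - 792.
The coefficient of μ is -83.

-83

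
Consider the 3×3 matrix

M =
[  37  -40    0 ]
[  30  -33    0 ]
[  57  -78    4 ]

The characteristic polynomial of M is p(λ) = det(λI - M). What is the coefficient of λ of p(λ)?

-5

p(λ) = λ^3 - 8λ^2 - 5λ + 84.
The coefficient of λ is -5.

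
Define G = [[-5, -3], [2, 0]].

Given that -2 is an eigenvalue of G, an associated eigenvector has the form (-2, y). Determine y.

2

We need (G + 2I)v = 0.
G + 2I = [[-3, -3], [2, 2]].
Row 1: (-3)·-2 + (-3)·y = 0
Row 2: (2)·-2 + (2)·y = 0
Solving gives y = 2.
Check: G·(-2, 2) = (4, -4) = -2·(-2, 2).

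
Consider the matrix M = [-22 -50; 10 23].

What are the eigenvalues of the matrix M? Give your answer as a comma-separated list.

-2, 3

det(M - sI) = (-22 - s)(23 - s) - (-50)·(10) = s^2 - s - 6.
This factors as (s + 2)·(s - 3) = 0.
Eigenvalues: -2, 3.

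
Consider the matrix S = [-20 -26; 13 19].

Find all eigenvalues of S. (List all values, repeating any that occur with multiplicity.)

det(S - μI) = (-20 - μ)(19 - μ) - (-26)·(13) = μ^2 + μ - 42.
This factors as (μ + 7)·(μ - 6) = 0.
Eigenvalues: -7, 6.

-7, 6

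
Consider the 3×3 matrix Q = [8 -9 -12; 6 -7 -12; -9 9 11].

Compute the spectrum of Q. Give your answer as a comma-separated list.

Compute the characteristic polynomial p(t) = det(tI - Q).
Expanding along the first row, p(t) = t^3 - 12t^2 + 9t + 22.
Since p(11) = 0, t = 11 is a root.
Factor out (t - 11): p(t) = (t - 11)·(t^2 - t - 2).
The quadratic factors as (t + 1)·(t - 2).
Eigenvalues: -1, 2, 11.

-1, 2, 11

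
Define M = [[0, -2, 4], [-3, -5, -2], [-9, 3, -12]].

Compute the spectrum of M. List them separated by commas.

-6, -6, -5

The characteristic polynomial is p(s) = det(sI - M).
Expanding along the first row, p(s) = s^3 + 17s^2 + 96s + 180.
Try s = -5: p(-5) = 0, so -5 is a root.
Factor out (s + 5): p(s) = (s + 5)·(s^2 + 12s + 36).
The quadratic factor is (s + 6)^2.
Eigenvalues: -6, -6, -5.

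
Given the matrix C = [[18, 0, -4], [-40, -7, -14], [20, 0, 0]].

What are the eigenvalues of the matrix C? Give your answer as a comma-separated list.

-7, 8, 10

Set up det(λI - C) = 0.
Expanding along the first row, p(λ) = λ^3 - 11λ^2 - 46λ + 560.
Rational-root test: λ = 8 gives p(8) = 0.
Dividing by (λ - 8) leaves λ^2 - 3λ - 70.
The quadratic factors as (λ + 7)·(λ - 10).
Eigenvalues: -7, 8, 10.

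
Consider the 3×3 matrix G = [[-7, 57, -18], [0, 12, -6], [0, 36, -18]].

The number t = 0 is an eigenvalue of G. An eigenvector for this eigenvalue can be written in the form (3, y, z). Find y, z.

1, 2

We need (G)v = 0.
G = [[-7, 57, -18], [0, 12, -6], [0, 36, -18]].
Row 1: (-7)·3 + (57)·y + (-18)·z = 0
Row 2: (0)·3 + (12)·y + (-6)·z = 0
Row 3: (0)·3 + (36)·y + (-18)·z = 0
Solving gives y = 1, z = 2.
Check: G·(3, 1, 2) = (0, 0, 0) = 0·(3, 1, 2).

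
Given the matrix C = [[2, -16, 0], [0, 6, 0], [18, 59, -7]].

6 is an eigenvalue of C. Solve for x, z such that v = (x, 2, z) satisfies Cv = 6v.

We need (C - 6I)v = 0.
C - 6I = [[-4, -16, 0], [0, 0, 0], [18, 59, -13]].
Row 1: (-4)·x + (-16)·2 + (0)·z = 0
Row 2: (0)·x + (0)·2 + (0)·z = 0
Row 3: (18)·x + (59)·2 + (-13)·z = 0
Solving gives x = -8, z = -2.
Check: C·(-8, 2, -2) = (-48, 12, -12) = 6·(-8, 2, -2).

-8, -2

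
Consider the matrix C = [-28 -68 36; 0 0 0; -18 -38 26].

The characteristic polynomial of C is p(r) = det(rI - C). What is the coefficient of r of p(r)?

-80

p(r) = r^3 + 2r^2 - 80r.
The coefficient of r is -80.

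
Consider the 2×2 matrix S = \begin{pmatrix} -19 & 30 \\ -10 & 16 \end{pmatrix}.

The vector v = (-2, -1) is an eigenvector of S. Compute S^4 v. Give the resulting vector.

(-512, -256)

First find the eigenvalue: Sv = (8, 4) = -4·(-2, -1), so λ = -4.
Then S^4 v = λ^4·v = (-4)^4·(-2, -1) = 256·(-2, -1) = (-512, -256).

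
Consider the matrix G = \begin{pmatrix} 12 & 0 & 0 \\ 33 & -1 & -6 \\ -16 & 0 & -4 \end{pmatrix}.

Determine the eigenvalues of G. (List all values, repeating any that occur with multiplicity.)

-4, -1, 12

Compute the characteristic polynomial p(s) = det(sI - G).
Expanding the 3×3 determinant: p(s) = s^3 - 7s^2 - 56s - 48.
Rational-root test: s = -1 gives p(-1) = 0.
Factor out (s + 1): p(s) = (s + 1)·(s^2 - 8s - 48).
The quadratic factors as (s + 4)·(s - 12).
Eigenvalues: -4, -1, 12.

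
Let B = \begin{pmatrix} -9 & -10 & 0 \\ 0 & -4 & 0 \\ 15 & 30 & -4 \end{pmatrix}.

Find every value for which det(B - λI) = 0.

-9, -4, -4

Compute the characteristic polynomial p(λ) = det(λI - B).
Cofactor expansion gives p(λ) = λ^3 + 17λ^2 + 88λ + 144.
Since p(-4) = 0, λ = -4 is a root.
Dividing by (λ + 4) leaves λ^2 + 13λ + 36.
The quadratic factors as (λ + 9)·(λ + 4).
Eigenvalues: -9, -4, -4.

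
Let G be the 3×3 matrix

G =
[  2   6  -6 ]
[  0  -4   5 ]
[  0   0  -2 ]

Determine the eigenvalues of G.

G is upper triangular, so its eigenvalues are the diagonal entries.
Diagonal: 2, -4, -2.

-4, -2, 2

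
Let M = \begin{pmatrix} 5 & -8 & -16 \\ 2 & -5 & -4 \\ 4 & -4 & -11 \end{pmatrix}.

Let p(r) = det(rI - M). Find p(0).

p(0) = det(0·I − M) = det(−M) = (−1)^3·det(M).
det(M) = -45, so p(0) = 45.

45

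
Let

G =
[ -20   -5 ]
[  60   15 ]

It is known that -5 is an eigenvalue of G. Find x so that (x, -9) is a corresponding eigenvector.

We need (G + 5I)v = 0.
G + 5I = [[-15, -5], [60, 20]].
Row 1: (-15)·x + (-5)·-9 = 0
Row 2: (60)·x + (20)·-9 = 0
Solving gives x = 3.
Check: G·(3, -9) = (-15, 45) = -5·(3, -9).

3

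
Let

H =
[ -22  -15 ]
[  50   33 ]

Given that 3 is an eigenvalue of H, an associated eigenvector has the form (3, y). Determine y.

We need (H - 3I)v = 0.
H - 3I = [[-25, -15], [50, 30]].
Row 1: (-25)·3 + (-15)·y = 0
Row 2: (50)·3 + (30)·y = 0
Solving gives y = -5.
Check: H·(3, -5) = (9, -15) = 3·(3, -5).

-5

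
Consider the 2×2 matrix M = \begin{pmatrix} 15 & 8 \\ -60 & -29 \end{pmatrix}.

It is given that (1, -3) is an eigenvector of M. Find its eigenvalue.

Compute Mv: M·(1, -3) = (-9, 27).
Since Mv = λv, compare component 1: -9 = λ·1, so λ = -9.

-9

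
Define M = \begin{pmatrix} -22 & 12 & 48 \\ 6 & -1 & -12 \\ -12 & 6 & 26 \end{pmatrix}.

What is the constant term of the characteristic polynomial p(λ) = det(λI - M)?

4

p(0) = det(0·I − M) = det(−M) = (−1)^3·det(M).
det(M) = -4, so p(0) = 4.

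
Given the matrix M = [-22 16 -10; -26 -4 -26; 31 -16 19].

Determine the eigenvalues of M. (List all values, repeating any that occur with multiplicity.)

Compute the characteristic polynomial p(t) = det(tI - M).
Expanding along the first row, p(t) = t^3 + 7t^2 - 96t - 432.
Try t = 9: p(9) = 0, so 9 is a root.
Factor out (t - 9): p(t) = (t - 9)·(t^2 + 16t + 48).
The quadratic factors as (t + 12)·(t + 4).
Eigenvalues: -12, -4, 9.

-12, -4, 9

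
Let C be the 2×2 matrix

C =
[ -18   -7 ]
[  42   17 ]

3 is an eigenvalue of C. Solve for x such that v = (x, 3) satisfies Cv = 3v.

-1

We need (C - 3I)v = 0.
C - 3I = [[-21, -7], [42, 14]].
Row 1: (-21)·x + (-7)·3 = 0
Row 2: (42)·x + (14)·3 = 0
Solving gives x = -1.
Check: C·(-1, 3) = (-3, 9) = 3·(-1, 3).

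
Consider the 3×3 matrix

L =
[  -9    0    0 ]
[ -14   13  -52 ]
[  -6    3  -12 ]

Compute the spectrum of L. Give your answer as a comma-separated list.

-9, 0, 1

Compute the characteristic polynomial p(μ) = det(μI - L).
Cofactor expansion gives p(μ) = μ^3 + 8μ^2 - 9μ.
Rational-root test: μ = 0 gives p(0) = 0.
Factor out μ: p(μ) = μ·(μ^2 + 8μ - 9).
The quadratic factors as (μ + 9)·(μ - 1).
Eigenvalues: -9, 0, 1.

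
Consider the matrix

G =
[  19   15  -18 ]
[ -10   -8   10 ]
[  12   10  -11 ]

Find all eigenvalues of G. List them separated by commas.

-3, 1, 2

Compute the characteristic polynomial p(λ) = det(λI - G).
Expanding the 3×3 determinant: p(λ) = λ^3 - 7λ + 6.
Try λ = 1: p(1) = 0, so 1 is a root.
Dividing by (λ - 1) leaves λ^2 + λ - 6.
The quadratic factors as (λ + 3)·(λ - 2).
Eigenvalues: -3, 1, 2.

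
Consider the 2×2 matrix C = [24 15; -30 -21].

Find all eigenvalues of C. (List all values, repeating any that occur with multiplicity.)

-6, 9

det(C - λI) = (24 - λ)(-21 - λ) - (15)·(-30) = λ^2 - 3λ - 54.
This factors as (λ + 6)·(λ - 9) = 0.
Eigenvalues: -6, 9.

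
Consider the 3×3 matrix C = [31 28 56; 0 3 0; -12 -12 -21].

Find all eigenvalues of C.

3, 3, 7

The characteristic polynomial is p(μ) = det(μI - C).
Expanding the 3×3 determinant: p(μ) = μ^3 - 13μ^2 + 51μ - 63.
Try μ = 3: p(3) = 0, so 3 is a root.
Dividing by (μ - 3) leaves μ^2 - 10μ + 21.
The quadratic factors as (μ - 3)·(μ - 7).
Eigenvalues: 3, 3, 7.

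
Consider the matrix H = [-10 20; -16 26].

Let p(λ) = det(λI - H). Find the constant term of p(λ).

p(λ) = λ^2 - 16λ + 60.
The constant term is 60.

60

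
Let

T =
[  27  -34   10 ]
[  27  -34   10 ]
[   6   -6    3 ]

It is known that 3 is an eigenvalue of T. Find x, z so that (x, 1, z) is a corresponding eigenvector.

1, 1

We need (T - 3I)v = 0.
T - 3I = [[24, -34, 10], [27, -37, 10], [6, -6, 0]].
Row 1: (24)·x + (-34)·1 + (10)·z = 0
Row 2: (27)·x + (-37)·1 + (10)·z = 0
Row 3: (6)·x + (-6)·1 + (0)·z = 0
Solving gives x = 1, z = 1.
Check: T·(1, 1, 1) = (3, 3, 3) = 3·(1, 1, 1).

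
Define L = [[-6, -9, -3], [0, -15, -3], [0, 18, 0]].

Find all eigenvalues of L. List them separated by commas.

Compute the characteristic polynomial p(r) = det(rI - L).
Cofactor expansion gives p(r) = r^3 + 21r^2 + 144r + 324.
Rational-root test: r = -6 gives p(-6) = 0.
Dividing by (r + 6) leaves r^2 + 15r + 54.
The quadratic factors as (r + 9)·(r + 6).
Eigenvalues: -9, -6, -6.

-9, -6, -6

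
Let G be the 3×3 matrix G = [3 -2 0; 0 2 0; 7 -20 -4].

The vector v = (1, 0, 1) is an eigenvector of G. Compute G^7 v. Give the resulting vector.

First find the eigenvalue: Gv = (3, 0, 3) = 3·(1, 0, 1), so λ = 3.
Then G^7 v = λ^7·v = 3^7·(1, 0, 1) = 2187·(1, 0, 1) = (2187, 0, 2187).

(2187, 0, 2187)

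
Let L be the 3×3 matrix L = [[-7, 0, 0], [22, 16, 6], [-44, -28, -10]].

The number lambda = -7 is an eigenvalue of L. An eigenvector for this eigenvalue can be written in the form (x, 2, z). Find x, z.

-1, -4

We need (L + 7I)v = 0.
L + 7I = [[0, 0, 0], [22, 23, 6], [-44, -28, -3]].
Row 1: (0)·x + (0)·2 + (0)·z = 0
Row 2: (22)·x + (23)·2 + (6)·z = 0
Row 3: (-44)·x + (-28)·2 + (-3)·z = 0
Solving gives x = -1, z = -4.
Check: L·(-1, 2, -4) = (7, -14, 28) = -7·(-1, 2, -4).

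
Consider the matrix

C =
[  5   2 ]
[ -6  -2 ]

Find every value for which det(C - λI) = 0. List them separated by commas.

det(C - λI) = (5 - λ)(-2 - λ) - (2)·(-6) = λ^2 - 3λ + 2.
This factors as (λ - 1)·(λ - 2) = 0.
Eigenvalues: 1, 2.

1, 2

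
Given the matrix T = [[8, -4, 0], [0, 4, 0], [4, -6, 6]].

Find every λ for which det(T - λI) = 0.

Compute the characteristic polynomial p(λ) = det(λI - T).
Expanding the 3×3 determinant: p(λ) = λ^3 - 18λ^2 + 104λ - 192.
Try λ = 8: p(8) = 0, so 8 is a root.
Dividing by (λ - 8) leaves λ^2 - 10λ + 24.
The quadratic factors as (λ - 4)·(λ - 6).
Eigenvalues: 4, 6, 8.

4, 6, 8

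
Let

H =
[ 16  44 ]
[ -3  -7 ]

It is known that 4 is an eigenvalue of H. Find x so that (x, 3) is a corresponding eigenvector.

-11

We need (H - 4I)v = 0.
H - 4I = [[12, 44], [-3, -11]].
Row 1: (12)·x + (44)·3 = 0
Row 2: (-3)·x + (-11)·3 = 0
Solving gives x = -11.
Check: H·(-11, 3) = (-44, 12) = 4·(-11, 3).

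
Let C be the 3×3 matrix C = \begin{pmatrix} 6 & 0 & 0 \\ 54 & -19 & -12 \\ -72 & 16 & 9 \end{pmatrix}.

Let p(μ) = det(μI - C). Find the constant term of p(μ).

-126

p(μ) = μ^3 + 4μ^2 - 39μ - 126.
The constant term is -126.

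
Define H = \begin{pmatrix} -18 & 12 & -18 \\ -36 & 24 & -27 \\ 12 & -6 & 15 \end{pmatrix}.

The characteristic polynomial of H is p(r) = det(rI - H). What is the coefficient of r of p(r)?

144

p(r) = r^3 - 21r^2 + 144r - 324.
The coefficient of r is 144.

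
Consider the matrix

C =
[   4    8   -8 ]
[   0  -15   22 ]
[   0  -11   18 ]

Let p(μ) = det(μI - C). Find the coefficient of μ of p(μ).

p(μ) = μ^3 - 7μ^2 - 16μ + 112.
The coefficient of μ is -16.

-16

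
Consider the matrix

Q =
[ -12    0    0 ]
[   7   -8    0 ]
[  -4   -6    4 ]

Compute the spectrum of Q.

-12, -8, 4

Q is lower triangular, so its eigenvalues are the diagonal entries.
Diagonal: -12, -8, 4.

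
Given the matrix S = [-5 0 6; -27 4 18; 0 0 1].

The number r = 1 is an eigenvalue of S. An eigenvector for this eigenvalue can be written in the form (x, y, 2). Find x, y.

We need (S - 1I)v = 0.
S - 1I = [[-6, 0, 6], [-27, 3, 18], [0, 0, 0]].
Row 1: (-6)·x + (0)·y + (6)·2 = 0
Row 2: (-27)·x + (3)·y + (18)·2 = 0
Row 3: (0)·x + (0)·y + (0)·2 = 0
Solving gives x = 2, y = 6.
Check: S·(2, 6, 2) = (2, 6, 2) = 1·(2, 6, 2).

2, 6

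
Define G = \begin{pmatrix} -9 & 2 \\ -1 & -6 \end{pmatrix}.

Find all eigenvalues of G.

det(G - λI) = (-9 - λ)(-6 - λ) - (2)·(-1) = λ^2 + 15λ + 56.
This factors as (λ + 8)·(λ + 7) = 0.
Eigenvalues: -8, -7.

-8, -7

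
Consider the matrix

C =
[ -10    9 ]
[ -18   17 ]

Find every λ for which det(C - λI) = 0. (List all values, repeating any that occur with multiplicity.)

-1, 8

det(C - rI) = (-10 - r)(17 - r) - (9)·(-18) = r^2 - 7r - 8.
This factors as (r + 1)·(r - 8) = 0.
Eigenvalues: -1, 8.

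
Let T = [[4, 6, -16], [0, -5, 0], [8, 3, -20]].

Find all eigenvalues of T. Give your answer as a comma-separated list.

-12, -5, -4

The characteristic polynomial is p(λ) = det(λI - T).
Expanding along the first row, p(λ) = λ^3 + 21λ^2 + 128λ + 240.
Rational-root test: λ = -12 gives p(-12) = 0.
Factor out (λ + 12): p(λ) = (λ + 12)·(λ^2 + 9λ + 20).
The quadratic factors as (λ + 5)·(λ + 4).
Eigenvalues: -12, -5, -4.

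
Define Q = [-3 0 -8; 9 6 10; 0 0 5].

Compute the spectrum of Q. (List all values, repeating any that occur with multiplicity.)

Compute the characteristic polynomial p(μ) = det(μI - Q).
Expanding along the first row, p(μ) = μ^3 - 8μ^2 - 3μ + 90.
Try μ = 6: p(6) = 0, so 6 is a root.
Factor out (μ - 6): p(μ) = (μ - 6)·(μ^2 - 2μ - 15).
The quadratic factors as (μ + 3)·(μ - 5).
Eigenvalues: -3, 5, 6.

-3, 5, 6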